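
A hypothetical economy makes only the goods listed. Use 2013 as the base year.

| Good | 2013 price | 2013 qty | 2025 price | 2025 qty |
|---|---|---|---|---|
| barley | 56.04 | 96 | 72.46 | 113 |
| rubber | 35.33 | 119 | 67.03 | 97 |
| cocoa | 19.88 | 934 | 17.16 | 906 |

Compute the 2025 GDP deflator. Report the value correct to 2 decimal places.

Nominal GDP 2025 = 72.46·113 + 67.03·97 + 17.16·906 = 30236.85.
Real GDP 2025 (at 2013 prices) = 56.04·113 + 35.33·97 + 19.88·906 = 27770.81.
Deflator = Nominal/Real × 100 = 30236.85/27770.81 × 100 = 108.880.

108.88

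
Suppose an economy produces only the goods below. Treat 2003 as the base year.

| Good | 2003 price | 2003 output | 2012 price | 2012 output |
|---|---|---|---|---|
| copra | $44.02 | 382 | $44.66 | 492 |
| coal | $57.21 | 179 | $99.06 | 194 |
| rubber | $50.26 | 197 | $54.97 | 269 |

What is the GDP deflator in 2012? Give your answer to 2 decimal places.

120.96

Nominal GDP 2012 = 44.66·492 + 99.06·194 + 54.97·269 = 55977.29.
Real GDP 2012 (at 2003 prices) = 44.02·492 + 57.21·194 + 50.26·269 = 46276.52.
Deflator = Nominal/Real × 100 = 55977.29/46276.52 × 100 = 120.963.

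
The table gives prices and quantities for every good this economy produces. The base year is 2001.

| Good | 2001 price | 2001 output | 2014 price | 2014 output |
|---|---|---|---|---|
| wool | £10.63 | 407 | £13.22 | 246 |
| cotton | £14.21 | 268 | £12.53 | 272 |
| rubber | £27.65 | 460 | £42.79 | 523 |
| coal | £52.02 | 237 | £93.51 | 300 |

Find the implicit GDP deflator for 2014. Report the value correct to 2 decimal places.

156.22

Nominal GDP 2014 = 13.22·246 + 12.53·272 + 42.79·523 + 93.51·300 = 57092.45.
Real GDP 2014 (at 2001 prices) = 10.63·246 + 14.21·272 + 27.65·523 + 52.02·300 = 36547.05.
Deflator = Nominal/Real × 100 = 57092.45/36547.05 × 100 = 156.216.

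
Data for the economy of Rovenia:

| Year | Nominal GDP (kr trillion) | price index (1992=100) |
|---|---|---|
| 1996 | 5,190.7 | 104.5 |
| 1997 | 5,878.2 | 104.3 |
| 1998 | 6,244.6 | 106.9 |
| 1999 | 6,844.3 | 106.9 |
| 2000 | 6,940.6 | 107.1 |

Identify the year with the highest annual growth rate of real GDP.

1997: real = 5878.2/1.043 = 5635.86; growth vs 1996 (4967.18) = 13.46%.
1998: real = 6244.6/1.069 = 5841.53; growth vs 1997 (5635.86) = 3.65%.
1999: real = 6844.3/1.069 = 6402.53; growth vs 1998 (5841.53) = 9.60%.
2000: real = 6940.6/1.071 = 6480.49; growth vs 1999 (6402.53) = 1.22%.

1997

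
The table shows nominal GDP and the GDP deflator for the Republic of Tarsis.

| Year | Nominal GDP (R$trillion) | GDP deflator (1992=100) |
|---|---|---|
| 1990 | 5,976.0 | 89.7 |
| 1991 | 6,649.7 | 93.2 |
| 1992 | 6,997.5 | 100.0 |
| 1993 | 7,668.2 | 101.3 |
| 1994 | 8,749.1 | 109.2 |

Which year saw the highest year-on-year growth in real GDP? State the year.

1991: real = 6649.7/0.932 = 7134.87; growth vs 1990 (6662.21) = 7.09%.
1992: real = 6997.5/1.000 = 6997.50; growth vs 1991 (7134.87) = -1.93%.
1993: real = 7668.2/1.013 = 7569.79; growth vs 1992 (6997.50) = 8.18%.
1994: real = 8749.1/1.092 = 8012.00; growth vs 1993 (7569.79) = 5.84%.

1993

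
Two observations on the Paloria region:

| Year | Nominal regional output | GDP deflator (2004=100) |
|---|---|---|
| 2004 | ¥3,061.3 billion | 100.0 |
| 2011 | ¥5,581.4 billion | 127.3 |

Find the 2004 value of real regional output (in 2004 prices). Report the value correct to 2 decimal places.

¥3,061.30 billion

Real regional output = Nominal / (GDP deflator/100) = 3061.3 / 1.000 = 3061.30.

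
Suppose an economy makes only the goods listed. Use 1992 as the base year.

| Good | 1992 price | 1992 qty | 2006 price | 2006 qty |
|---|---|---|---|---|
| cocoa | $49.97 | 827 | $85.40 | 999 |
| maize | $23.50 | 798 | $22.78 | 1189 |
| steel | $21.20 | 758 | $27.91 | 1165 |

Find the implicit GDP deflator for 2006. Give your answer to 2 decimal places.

141.30

Nominal GDP 2006 = 85.40·999 + 22.78·1189 + 27.91·1165 = 144915.17.
Real GDP 2006 (at 1992 prices) = 49.97·999 + 23.50·1189 + 21.20·1165 = 102559.53.
Deflator = Nominal/Real × 100 = 144915.17/102559.53 × 100 = 141.299.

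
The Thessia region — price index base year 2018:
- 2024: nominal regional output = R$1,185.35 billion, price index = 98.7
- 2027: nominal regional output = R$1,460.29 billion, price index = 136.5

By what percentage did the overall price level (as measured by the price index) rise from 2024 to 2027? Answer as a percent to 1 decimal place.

Price-level change = 136.5 / 98.7 − 1 = 0.3830.

38.3%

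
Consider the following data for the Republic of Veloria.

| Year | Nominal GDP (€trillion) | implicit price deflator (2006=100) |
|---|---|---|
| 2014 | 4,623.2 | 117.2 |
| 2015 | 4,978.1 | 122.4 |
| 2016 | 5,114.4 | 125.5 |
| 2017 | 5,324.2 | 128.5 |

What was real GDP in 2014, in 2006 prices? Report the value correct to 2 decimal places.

€3,944.71 trillion

Real GDP 2014 = 4623.2 / 1.172 = 3944.71.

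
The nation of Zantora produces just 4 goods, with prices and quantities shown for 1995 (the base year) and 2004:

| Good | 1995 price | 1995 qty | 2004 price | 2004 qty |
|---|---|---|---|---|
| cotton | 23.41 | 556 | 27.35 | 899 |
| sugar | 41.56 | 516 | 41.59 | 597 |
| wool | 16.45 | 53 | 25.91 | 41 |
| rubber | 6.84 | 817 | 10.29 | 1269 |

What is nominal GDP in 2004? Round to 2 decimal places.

Nominal GDP 2004 = Σ (p_2004 × q_2004) = 27.35·899 + 41.59·597 + 25.91·41 + 10.29·1269 = 63537.20.

63537.20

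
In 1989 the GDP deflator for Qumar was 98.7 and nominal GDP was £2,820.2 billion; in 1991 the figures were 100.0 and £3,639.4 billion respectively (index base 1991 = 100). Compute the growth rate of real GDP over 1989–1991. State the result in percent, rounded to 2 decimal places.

Real GDP 1989 = 2820.2 / 0.987 = 2857.35.
Real GDP 1991 = 3639.4 / 1.000 = 3639.40.
Real growth = 3639.40 / 2857.35 − 1 = 0.2737.

27.37%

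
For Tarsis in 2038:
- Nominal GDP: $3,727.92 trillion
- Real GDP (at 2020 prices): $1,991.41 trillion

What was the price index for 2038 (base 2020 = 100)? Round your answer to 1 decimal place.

price index = (Nominal / Real) × 100 = 3727.92 / 1991.41 × 100 = 187.20.

187.2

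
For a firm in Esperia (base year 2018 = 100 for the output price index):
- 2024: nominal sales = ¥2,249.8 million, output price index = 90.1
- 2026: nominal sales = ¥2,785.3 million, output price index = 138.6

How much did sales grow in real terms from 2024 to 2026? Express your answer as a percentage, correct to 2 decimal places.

-19.52%

Real sales 2024 = 2249.8 / 0.901 = 2497.00.
Real sales 2026 = 2785.3 / 1.386 = 2009.60.
Real growth = 2009.60 / 2497.00 − 1 = -0.1952.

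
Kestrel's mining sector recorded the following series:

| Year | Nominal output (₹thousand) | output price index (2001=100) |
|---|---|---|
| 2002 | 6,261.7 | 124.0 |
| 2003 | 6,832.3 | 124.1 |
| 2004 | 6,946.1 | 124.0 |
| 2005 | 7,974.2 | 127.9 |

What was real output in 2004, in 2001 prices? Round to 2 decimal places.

Real output 2004 = 6946.1 / 1.240 = 5601.69.

₹5,601.69 thousand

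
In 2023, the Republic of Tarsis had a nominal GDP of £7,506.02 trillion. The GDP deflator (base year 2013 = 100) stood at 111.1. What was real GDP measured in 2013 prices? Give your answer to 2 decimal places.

Real GDP = Nominal / (GDP deflator/100) = 7506.02 / 1.111 = 6756.09.

£6,756.09 trillion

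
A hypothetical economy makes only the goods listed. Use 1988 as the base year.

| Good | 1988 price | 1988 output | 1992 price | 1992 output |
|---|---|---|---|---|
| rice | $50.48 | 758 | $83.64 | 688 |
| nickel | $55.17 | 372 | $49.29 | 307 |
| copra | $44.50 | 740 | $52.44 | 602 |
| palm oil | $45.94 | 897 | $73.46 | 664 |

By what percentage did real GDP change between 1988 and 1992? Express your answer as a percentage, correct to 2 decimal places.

Real GDP 1988 = Nominal GDP 1988 = 50.48·758 + 55.17·372 + 44.50·740 + 45.94·897 = 132925.26.
Real GDP 1992 (at 1988 prices) = 50.48·688 + 55.17·307 + 44.50·602 + 45.94·664 = 108960.59.
Real growth = 108960.59/132925.26 − 1 = -0.1803.

-18.03%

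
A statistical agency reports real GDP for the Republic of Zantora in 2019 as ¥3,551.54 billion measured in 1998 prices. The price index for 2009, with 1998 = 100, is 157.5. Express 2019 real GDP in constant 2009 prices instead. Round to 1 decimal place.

Real GDP in 2009 prices = Real GDP in 1998 prices × (P_2009/P_1998) = 3551.54 × 1.575 = 5593.68.

¥5,593.7 billion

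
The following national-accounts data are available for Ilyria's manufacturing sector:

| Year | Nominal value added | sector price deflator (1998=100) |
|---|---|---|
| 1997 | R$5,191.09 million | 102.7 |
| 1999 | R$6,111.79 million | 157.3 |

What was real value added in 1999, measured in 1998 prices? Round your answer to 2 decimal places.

R$3,885.44 million

Real value added = Nominal / (sector price deflator/100) = 6111.79 / 1.573 = 3885.44.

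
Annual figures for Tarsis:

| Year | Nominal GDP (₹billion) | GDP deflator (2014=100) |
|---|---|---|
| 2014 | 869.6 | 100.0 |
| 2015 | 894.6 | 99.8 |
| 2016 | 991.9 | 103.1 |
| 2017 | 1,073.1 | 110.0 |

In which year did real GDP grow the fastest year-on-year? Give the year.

2015: real = 894.6/0.998 = 896.39; growth vs 2014 (869.60) = 3.08%.
2016: real = 991.9/1.031 = 962.08; growth vs 2015 (896.39) = 7.33%.
2017: real = 1073.1/1.100 = 975.55; growth vs 2016 (962.08) = 1.40%.

2016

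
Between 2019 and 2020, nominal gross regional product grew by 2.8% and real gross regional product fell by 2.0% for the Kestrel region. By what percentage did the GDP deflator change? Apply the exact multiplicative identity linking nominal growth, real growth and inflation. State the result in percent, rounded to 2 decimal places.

4.90%

(1 + g_nom) = (1 + g_real)(1 + π), so π = 1.0280 / 0.9800 − 1 = 0.04898.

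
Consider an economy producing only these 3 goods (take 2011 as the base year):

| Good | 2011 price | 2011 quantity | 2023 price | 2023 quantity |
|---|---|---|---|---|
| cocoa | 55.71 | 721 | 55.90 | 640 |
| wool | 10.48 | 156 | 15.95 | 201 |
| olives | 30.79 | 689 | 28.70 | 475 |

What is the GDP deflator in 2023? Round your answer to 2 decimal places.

Nominal GDP 2023 = 55.90·640 + 15.95·201 + 28.70·475 = 52614.45.
Real GDP 2023 (at 2011 prices) = 55.71·640 + 10.48·201 + 30.79·475 = 52386.13.
Deflator = Nominal/Real × 100 = 52614.45/52386.13 × 100 = 100.436.

100.44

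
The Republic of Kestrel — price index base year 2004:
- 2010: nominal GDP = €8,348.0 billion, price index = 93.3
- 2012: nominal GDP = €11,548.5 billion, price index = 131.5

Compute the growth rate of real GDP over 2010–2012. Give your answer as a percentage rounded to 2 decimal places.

Deflate each year: 2010 → 8348.0/0.933 = 8947.48; 2012 → 11548.5/1.315 = 8782.13.
So real GDP changed by 8782.13/8947.48 − 1 = -0.0185, i.e. -1.85%.

-1.85%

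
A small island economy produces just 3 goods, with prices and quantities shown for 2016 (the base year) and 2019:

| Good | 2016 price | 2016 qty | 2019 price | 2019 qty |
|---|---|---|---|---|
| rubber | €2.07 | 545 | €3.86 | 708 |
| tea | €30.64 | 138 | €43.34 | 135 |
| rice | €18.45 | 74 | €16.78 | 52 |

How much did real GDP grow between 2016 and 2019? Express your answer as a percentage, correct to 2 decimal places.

-2.39%

Real GDP 2016 = Nominal GDP 2016 = 2.07·545 + 30.64·138 + 18.45·74 = 6721.77.
Real GDP 2019 (at 2016 prices) = 2.07·708 + 30.64·135 + 18.45·52 = 6561.36.
Real growth = 6561.36/6721.77 − 1 = -0.0239.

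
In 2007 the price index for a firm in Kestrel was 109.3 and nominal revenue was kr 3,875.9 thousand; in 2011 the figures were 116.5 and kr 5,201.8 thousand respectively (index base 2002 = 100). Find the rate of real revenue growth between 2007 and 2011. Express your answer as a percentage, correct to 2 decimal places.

25.91%

Deflate each year: 2007 → 3875.9/1.093 = 3546.11; 2011 → 5201.8/1.165 = 4465.06.
So real revenue changed by 4465.06/3546.11 − 1 = 0.2591, i.e. 25.91%.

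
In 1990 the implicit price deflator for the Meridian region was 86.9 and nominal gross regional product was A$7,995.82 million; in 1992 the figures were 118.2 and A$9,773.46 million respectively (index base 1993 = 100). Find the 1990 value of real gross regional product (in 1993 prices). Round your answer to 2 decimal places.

Real gross regional product = Nominal / (implicit price deflator/100) = 7995.82 / 0.869 = 9201.17.

A$9,201.17 million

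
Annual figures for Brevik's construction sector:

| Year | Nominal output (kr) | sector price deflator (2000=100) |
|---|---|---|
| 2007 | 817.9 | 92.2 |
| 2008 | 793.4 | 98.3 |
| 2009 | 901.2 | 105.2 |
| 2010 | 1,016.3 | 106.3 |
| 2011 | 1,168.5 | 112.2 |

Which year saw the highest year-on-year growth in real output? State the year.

2008: real = 793.4/0.983 = 807.12; growth vs 2007 (887.09) = -9.01%.
2009: real = 901.2/1.052 = 856.65; growth vs 2008 (807.12) = 6.14%.
2010: real = 1016.3/1.063 = 956.07; growth vs 2009 (856.65) = 11.61%.
2011: real = 1168.5/1.122 = 1041.44; growth vs 2010 (956.07) = 8.93%.

2010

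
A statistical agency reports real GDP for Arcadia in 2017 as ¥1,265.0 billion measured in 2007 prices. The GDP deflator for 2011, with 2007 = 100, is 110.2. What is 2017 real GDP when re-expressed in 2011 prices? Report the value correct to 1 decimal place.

Real GDP in 2011 prices = Real GDP in 2007 prices × (P_2011/P_2007) = 1265.0 × 1.102 = 1394.03.

¥1,394.0 billion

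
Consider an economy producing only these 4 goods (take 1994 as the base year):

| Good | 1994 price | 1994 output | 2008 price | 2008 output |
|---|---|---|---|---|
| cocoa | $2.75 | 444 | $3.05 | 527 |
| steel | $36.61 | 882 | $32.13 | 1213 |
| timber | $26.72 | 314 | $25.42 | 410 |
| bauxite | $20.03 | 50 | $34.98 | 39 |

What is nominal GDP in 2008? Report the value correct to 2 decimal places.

$52367.46

Nominal GDP 2008 = Σ (p_2008 × q_2008) = 3.05·527 + 32.13·1213 + 25.42·410 + 34.98·39 = 52367.46.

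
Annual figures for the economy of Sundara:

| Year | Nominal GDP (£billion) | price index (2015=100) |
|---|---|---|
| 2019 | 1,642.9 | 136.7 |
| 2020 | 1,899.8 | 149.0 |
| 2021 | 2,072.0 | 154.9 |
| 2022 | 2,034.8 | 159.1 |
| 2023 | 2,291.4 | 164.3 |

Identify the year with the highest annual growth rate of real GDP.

2023

2020: real = 1899.8/1.490 = 1275.03; growth vs 2019 (1201.83) = 6.09%.
2021: real = 2072.0/1.549 = 1337.64; growth vs 2020 (1275.03) = 4.91%.
2022: real = 2034.8/1.591 = 1278.94; growth vs 2021 (1337.64) = -4.39%.
2023: real = 2291.4/1.643 = 1394.64; growth vs 2022 (1278.94) = 9.05%.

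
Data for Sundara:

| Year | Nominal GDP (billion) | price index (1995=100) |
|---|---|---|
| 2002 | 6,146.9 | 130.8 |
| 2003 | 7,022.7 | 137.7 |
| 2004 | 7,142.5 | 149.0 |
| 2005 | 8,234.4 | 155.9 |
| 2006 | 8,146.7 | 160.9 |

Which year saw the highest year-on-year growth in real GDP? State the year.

2003: real = 7022.7/1.377 = 5100.00; growth vs 2002 (4699.46) = 8.52%.
2004: real = 7142.5/1.490 = 4793.62; growth vs 2003 (5100.00) = -6.01%.
2005: real = 8234.4/1.559 = 5281.85; growth vs 2004 (4793.62) = 10.18%.
2006: real = 8146.7/1.609 = 5063.21; growth vs 2005 (5281.85) = -4.14%.

2005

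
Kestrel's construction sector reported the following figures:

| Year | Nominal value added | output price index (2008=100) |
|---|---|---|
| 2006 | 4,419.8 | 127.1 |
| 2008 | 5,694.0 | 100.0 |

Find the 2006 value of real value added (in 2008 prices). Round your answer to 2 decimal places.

Real value added = Nominal / (output price index/100) = 4419.8 / 1.271 = 3477.42.

3,477.42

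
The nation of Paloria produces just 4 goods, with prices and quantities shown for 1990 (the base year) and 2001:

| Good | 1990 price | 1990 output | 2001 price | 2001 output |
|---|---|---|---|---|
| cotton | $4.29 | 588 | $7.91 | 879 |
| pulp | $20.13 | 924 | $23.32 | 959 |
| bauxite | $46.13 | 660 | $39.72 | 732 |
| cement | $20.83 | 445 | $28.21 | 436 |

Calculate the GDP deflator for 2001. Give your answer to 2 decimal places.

Nominal GDP 2001 = 7.91·879 + 23.32·959 + 39.72·732 + 28.21·436 = 70691.37.
Real GDP 2001 (at 1990 prices) = 4.29·879 + 20.13·959 + 46.13·732 + 20.83·436 = 65924.62.
Deflator = Nominal/Real × 100 = 70691.37/65924.62 × 100 = 107.231.

107.23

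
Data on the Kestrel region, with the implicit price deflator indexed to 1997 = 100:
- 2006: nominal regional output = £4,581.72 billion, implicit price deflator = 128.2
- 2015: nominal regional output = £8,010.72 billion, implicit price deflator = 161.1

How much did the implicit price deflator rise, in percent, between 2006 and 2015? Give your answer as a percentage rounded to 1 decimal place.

Price-level change = 161.1 / 128.2 − 1 = 0.2566.

25.7%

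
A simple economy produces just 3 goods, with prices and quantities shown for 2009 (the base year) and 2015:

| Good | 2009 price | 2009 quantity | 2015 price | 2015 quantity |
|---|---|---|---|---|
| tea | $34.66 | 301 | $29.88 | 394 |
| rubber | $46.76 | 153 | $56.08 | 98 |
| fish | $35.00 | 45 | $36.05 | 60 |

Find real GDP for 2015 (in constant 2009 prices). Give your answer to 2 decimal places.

Real GDP 2015 = Σ (p_2009 × q_2015) = 34.66·394 + 46.76·98 + 35.00·60 = 20338.52.

$20338.52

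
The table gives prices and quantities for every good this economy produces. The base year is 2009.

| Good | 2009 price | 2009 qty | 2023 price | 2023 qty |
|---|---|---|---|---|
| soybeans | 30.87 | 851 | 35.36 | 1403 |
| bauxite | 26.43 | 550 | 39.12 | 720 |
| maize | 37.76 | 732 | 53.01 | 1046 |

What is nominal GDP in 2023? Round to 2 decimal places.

Nominal GDP 2023 = Σ (p_2023 × q_2023) = 35.36·1403 + 39.12·720 + 53.01·1046 = 133224.94.

133224.94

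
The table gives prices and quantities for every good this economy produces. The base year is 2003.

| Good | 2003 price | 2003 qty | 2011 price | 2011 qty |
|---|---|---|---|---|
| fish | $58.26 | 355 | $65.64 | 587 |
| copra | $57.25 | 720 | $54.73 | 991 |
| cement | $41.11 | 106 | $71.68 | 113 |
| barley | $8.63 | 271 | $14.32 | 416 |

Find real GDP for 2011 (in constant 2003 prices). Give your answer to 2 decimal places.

Real GDP 2011 = Σ (p_2003 × q_2011) = 58.26·587 + 57.25·991 + 41.11·113 + 8.63·416 = 99168.88.

$99168.88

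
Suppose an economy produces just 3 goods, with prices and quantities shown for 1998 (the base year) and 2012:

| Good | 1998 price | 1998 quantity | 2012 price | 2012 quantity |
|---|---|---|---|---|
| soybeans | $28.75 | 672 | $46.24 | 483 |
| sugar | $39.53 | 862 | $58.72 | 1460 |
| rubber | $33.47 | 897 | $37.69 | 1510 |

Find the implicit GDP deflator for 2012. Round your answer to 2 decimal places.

Nominal GDP 2012 = 46.24·483 + 58.72·1460 + 37.69·1510 = 164977.02.
Real GDP 2012 (at 1998 prices) = 28.75·483 + 39.53·1460 + 33.47·1510 = 122139.75.
Deflator = Nominal/Real × 100 = 164977.02/122139.75 × 100 = 135.072.

135.07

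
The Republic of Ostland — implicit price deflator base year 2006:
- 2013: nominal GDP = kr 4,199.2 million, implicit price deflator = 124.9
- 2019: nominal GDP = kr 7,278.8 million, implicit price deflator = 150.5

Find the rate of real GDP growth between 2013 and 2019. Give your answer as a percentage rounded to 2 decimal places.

43.85%

Deflate each year: 2013 → 4199.2/1.249 = 3362.05; 2019 → 7278.8/1.505 = 4836.41.
So real GDP changed by 4836.41/3362.05 − 1 = 0.4385, i.e. 43.85%.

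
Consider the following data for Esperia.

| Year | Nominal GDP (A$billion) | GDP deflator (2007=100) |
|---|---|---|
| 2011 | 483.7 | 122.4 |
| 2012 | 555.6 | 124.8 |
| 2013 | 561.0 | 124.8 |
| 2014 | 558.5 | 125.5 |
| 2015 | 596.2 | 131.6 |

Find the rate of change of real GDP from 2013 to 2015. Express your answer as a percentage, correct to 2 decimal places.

0.78%

Real GDP 2013 = 561.0/1.248 = 449.52.
Real GDP 2015 = 596.2/1.316 = 453.04.
Change = 453.04/449.52 − 1 = 0.0078.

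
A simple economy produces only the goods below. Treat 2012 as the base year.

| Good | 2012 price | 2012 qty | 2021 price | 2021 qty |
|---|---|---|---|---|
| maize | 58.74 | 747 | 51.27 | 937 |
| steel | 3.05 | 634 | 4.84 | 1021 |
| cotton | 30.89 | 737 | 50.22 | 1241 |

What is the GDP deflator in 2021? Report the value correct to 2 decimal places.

Nominal GDP 2021 = 51.27·937 + 4.84·1021 + 50.22·1241 = 115304.65.
Real GDP 2021 (at 2012 prices) = 58.74·937 + 3.05·1021 + 30.89·1241 = 96487.92.
Deflator = Nominal/Real × 100 = 115304.65/96487.92 × 100 = 119.502.

119.50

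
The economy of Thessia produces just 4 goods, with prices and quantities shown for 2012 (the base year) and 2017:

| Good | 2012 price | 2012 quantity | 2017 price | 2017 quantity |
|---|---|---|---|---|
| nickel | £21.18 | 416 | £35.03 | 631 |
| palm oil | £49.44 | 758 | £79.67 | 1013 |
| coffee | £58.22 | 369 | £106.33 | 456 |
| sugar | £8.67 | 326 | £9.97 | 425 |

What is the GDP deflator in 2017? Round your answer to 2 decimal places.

166.03

Nominal GDP 2017 = 35.03·631 + 79.67·1013 + 106.33·456 + 9.97·425 = 155533.37.
Real GDP 2017 (at 2012 prices) = 21.18·631 + 49.44·1013 + 58.22·456 + 8.67·425 = 93680.37.
Deflator = Nominal/Real × 100 = 155533.37/93680.37 × 100 = 166.026.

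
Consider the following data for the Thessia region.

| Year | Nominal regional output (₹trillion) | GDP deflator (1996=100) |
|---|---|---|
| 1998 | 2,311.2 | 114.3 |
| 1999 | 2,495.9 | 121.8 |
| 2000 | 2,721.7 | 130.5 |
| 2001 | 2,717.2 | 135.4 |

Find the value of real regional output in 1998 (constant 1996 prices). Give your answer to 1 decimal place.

₹2,022.0 trillion

Real regional output 1998 = 2311.2 / 1.143 = 2022.05.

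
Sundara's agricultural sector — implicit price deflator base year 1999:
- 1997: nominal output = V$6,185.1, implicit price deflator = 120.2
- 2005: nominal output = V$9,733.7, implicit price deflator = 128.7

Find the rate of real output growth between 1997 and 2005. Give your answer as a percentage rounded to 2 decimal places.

Deflate each year: 1997 → 6185.1/1.202 = 5145.67; 2005 → 9733.7/1.287 = 7563.09.
So real output changed by 7563.09/5145.67 − 1 = 0.4698, i.e. 46.98%.

46.98%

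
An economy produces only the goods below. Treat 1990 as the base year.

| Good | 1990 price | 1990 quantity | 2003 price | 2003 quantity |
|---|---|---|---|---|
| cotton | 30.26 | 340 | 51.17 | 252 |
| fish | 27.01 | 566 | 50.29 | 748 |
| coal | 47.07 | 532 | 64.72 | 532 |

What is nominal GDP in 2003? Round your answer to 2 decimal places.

84942.80

Nominal GDP 2003 = Σ (p_2003 × q_2003) = 51.17·252 + 50.29·748 + 64.72·532 = 84942.80.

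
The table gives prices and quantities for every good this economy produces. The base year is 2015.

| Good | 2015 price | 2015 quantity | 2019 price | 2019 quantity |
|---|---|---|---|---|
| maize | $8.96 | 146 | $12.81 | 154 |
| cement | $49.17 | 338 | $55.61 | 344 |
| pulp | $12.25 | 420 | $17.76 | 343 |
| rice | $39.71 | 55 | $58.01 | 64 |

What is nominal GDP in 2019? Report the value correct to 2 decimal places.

Nominal GDP 2019 = Σ (p_2019 × q_2019) = 12.81·154 + 55.61·344 + 17.76·343 + 58.01·64 = 30906.90.

$30906.90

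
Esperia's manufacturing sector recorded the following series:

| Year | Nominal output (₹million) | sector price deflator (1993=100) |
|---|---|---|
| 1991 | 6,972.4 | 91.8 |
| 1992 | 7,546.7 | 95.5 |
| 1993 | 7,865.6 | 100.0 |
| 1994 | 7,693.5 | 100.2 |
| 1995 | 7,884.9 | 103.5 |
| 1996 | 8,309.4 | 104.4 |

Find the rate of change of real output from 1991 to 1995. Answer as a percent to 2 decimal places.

0.30%

Real output 1991 = 6972.4/0.918 = 7595.21.
Real output 1995 = 7884.9/1.035 = 7618.26.
Change = 7618.26/7595.21 − 1 = 0.0030.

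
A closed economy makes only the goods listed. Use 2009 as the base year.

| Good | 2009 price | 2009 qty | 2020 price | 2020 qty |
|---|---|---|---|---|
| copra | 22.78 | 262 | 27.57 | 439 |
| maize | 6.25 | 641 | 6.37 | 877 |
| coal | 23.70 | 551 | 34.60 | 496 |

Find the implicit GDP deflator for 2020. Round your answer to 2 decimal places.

Nominal GDP 2020 = 27.57·439 + 6.37·877 + 34.60·496 = 34851.32.
Real GDP 2020 (at 2009 prices) = 22.78·439 + 6.25·877 + 23.70·496 = 27236.87.
Deflator = Nominal/Real × 100 = 34851.32/27236.87 × 100 = 127.956.

127.96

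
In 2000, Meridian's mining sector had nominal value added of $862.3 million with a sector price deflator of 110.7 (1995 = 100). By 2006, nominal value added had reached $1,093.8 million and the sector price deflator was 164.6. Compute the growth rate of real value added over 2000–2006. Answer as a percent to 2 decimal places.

Real value added 2000 = 862.3 / 1.107 = 778.95.
Real value added 2006 = 1093.8 / 1.646 = 664.52.
Real growth = 664.52 / 778.95 − 1 = -0.1469.

-14.69%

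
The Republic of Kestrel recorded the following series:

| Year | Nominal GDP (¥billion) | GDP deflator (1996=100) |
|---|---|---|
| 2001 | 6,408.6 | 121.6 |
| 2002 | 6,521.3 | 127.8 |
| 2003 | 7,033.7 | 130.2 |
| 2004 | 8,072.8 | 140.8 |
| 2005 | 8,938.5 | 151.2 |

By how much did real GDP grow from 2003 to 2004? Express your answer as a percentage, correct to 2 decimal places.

6.13%

Real GDP 2003 = 7033.7/1.302 = 5402.23.
Real GDP 2004 = 8072.8/1.408 = 5733.52.
Change = 5733.52/5402.23 − 1 = 0.0613.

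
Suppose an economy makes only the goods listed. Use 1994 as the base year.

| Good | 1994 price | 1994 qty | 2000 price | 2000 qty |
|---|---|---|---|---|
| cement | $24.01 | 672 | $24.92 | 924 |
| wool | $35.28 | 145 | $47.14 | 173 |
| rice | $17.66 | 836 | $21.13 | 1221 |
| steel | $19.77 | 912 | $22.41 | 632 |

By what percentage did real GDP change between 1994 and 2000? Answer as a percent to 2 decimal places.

Real GDP 1994 = Nominal GDP 1994 = 24.01·672 + 35.28·145 + 17.66·836 + 19.77·912 = 54044.32.
Real GDP 2000 (at 1994 prices) = 24.01·924 + 35.28·173 + 17.66·1221 + 19.77·632 = 62346.18.
Real growth = 62346.18/54044.32 − 1 = 0.1536.

15.36%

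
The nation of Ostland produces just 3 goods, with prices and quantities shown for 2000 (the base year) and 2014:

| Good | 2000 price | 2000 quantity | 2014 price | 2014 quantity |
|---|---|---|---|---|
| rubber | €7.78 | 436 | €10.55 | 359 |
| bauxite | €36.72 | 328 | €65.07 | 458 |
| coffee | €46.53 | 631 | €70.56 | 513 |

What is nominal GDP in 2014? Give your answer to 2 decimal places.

Nominal GDP 2014 = Σ (p_2014 × q_2014) = 10.55·359 + 65.07·458 + 70.56·513 = 69786.79.

€69786.79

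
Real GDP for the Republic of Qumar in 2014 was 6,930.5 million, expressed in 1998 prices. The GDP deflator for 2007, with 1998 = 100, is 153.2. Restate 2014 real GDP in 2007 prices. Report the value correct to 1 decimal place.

Real GDP in 2007 prices = Real GDP in 1998 prices × (P_2007/P_1998) = 6930.5 × 1.532 = 10617.53.

10,617.5 million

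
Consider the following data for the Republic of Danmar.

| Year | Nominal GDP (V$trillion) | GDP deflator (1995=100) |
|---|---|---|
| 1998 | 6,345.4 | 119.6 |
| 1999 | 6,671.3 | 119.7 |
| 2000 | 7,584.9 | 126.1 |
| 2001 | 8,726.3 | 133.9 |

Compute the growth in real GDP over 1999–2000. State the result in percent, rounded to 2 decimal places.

Real GDP 1999 = 6671.3/1.197 = 5573.35.
Real GDP 2000 = 7584.9/1.261 = 6014.99.
Change = 6014.99/5573.35 − 1 = 0.0792.

7.92%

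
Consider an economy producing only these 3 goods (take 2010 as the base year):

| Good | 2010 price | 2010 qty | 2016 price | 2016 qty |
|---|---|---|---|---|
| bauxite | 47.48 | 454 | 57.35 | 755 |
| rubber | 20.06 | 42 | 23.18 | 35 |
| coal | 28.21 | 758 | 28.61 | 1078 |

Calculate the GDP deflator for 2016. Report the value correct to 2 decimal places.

111.94

Nominal GDP 2016 = 57.35·755 + 23.18·35 + 28.61·1078 = 74952.13.
Real GDP 2016 (at 2010 prices) = 47.48·755 + 20.06·35 + 28.21·1078 = 66959.88.
Deflator = Nominal/Real × 100 = 74952.13/66959.88 × 100 = 111.936.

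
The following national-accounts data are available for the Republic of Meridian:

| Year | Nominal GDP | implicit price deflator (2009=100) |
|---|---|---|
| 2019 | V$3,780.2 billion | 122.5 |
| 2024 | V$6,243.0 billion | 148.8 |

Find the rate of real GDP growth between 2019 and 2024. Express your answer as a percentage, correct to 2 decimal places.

35.96%

Real GDP 2019 = 3780.2 / 1.225 = 3085.88.
Real GDP 2024 = 6243.0 / 1.488 = 4195.56.
Real growth = 4195.56 / 3085.88 − 1 = 0.3596.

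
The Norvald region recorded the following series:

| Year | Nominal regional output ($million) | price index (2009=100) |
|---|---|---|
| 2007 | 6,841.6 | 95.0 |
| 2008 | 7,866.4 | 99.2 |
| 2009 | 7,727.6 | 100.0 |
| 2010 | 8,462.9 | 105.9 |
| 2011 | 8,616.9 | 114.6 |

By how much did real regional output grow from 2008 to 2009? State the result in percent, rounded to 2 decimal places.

-2.55%

Real regional output 2008 = 7866.4/0.992 = 7929.84.
Real regional output 2009 = 7727.6/1.000 = 7727.60.
Change = 7727.60/7929.84 − 1 = -0.0255.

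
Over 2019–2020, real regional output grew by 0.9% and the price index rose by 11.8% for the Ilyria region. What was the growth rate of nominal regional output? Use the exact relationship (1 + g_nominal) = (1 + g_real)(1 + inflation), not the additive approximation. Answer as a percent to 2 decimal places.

12.81%

(1 + g_nom) = (1 + g_real)(1 + π) = 1.0090 × 1.1180 = 1.12806.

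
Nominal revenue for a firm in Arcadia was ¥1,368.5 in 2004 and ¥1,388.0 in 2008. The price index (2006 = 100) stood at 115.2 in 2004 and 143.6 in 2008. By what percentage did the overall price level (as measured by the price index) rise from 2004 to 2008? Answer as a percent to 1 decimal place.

24.7%

Price-level change = 143.6 / 115.2 − 1 = 0.2465.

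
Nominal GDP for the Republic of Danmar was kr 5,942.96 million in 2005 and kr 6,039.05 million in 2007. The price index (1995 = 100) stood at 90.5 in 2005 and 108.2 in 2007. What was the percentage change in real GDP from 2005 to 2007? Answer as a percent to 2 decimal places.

Real GDP 2005 = 5942.96 / 0.905 = 6566.81.
Real GDP 2007 = 6039.05 / 1.082 = 5581.38.
Real growth = 5581.38 / 6566.81 − 1 = -0.1501.

-15.01%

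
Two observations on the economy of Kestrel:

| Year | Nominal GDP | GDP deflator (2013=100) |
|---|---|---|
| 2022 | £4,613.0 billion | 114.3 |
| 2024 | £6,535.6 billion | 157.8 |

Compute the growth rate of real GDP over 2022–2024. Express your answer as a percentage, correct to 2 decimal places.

2.62%

Real GDP 2022 = 4613.0 / 1.143 = 4035.87.
Real GDP 2024 = 6535.6 / 1.578 = 4141.70.
Real growth = 4141.70 / 4035.87 − 1 = 0.0262.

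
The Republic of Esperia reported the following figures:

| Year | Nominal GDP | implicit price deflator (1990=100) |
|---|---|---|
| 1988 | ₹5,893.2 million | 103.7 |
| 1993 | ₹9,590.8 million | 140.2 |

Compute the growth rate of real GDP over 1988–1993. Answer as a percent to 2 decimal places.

20.37%

Real GDP 1988 = 5893.2 / 1.037 = 5682.93.
Real GDP 1993 = 9590.8 / 1.402 = 6840.80.
Real growth = 6840.80 / 5682.93 − 1 = 0.2037.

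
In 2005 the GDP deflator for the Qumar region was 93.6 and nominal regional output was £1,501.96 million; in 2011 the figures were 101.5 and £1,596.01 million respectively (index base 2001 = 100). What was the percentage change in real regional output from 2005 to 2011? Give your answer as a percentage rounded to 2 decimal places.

-2.01%

Deflate each year: 2005 → 1501.96/0.936 = 1604.66; 2011 → 1596.01/1.015 = 1572.42.
So real regional output changed by 1572.42/1604.66 − 1 = -0.0201, i.e. -2.01%.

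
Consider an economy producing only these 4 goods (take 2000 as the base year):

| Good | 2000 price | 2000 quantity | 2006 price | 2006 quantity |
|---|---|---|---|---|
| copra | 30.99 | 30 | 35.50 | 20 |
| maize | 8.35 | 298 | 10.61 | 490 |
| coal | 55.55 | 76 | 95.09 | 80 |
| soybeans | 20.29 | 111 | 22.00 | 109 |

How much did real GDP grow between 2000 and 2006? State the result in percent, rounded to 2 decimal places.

Real GDP 2000 = Nominal GDP 2000 = 30.99·30 + 8.35·298 + 55.55·76 + 20.29·111 = 9891.99.
Real GDP 2006 (at 2000 prices) = 30.99·20 + 8.35·490 + 55.55·80 + 20.29·109 = 11366.91.
Real growth = 11366.91/9891.99 − 1 = 0.1491.

14.91%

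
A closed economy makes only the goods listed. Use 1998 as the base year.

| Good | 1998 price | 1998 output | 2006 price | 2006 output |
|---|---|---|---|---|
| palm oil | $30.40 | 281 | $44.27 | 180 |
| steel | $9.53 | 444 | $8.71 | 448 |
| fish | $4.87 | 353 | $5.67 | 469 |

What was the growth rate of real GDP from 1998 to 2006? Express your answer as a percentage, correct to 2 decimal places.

Real GDP 1998 = Nominal GDP 1998 = 30.40·281 + 9.53·444 + 4.87·353 = 14492.83.
Real GDP 2006 (at 1998 prices) = 30.40·180 + 9.53·448 + 4.87·469 = 12025.47.
Real growth = 12025.47/14492.83 − 1 = -0.1702.

-17.02%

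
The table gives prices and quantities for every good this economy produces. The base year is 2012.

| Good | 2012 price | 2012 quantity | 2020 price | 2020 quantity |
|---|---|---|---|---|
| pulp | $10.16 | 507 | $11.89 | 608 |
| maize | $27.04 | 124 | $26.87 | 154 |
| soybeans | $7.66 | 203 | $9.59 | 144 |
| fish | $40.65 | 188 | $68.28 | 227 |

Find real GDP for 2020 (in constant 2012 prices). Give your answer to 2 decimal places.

$20672.03

Real GDP 2020 = Σ (p_2012 × q_2020) = 10.16·608 + 27.04·154 + 7.66·144 + 40.65·227 = 20672.03.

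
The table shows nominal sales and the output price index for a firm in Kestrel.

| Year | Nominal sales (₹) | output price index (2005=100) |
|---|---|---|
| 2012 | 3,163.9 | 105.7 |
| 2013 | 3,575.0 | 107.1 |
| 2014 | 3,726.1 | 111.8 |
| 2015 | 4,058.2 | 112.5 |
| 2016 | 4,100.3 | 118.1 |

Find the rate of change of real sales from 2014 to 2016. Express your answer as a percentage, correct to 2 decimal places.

4.17%

Real sales 2014 = 3726.1/1.118 = 3332.83.
Real sales 2016 = 4100.3/1.181 = 3471.89.
Change = 3471.89/3332.83 − 1 = 0.0417.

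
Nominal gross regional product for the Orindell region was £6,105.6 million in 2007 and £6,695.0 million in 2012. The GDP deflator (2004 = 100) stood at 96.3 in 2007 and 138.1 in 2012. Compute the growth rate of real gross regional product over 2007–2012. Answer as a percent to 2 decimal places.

-23.54%

Real gross regional product 2007 = 6105.6 / 0.963 = 6340.19.
Real gross regional product 2012 = 6695.0 / 1.381 = 4847.94.
Real growth = 4847.94 / 6340.19 − 1 = -0.2354.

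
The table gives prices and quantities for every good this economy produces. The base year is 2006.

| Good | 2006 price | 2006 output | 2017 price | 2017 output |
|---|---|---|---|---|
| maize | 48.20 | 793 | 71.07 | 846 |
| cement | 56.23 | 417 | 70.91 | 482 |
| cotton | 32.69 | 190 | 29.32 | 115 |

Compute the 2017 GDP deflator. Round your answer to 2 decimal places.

Nominal GDP 2017 = 71.07·846 + 70.91·482 + 29.32·115 = 97675.64.
Real GDP 2017 (at 2006 prices) = 48.20·846 + 56.23·482 + 32.69·115 = 71639.41.
Deflator = Nominal/Real × 100 = 97675.64/71639.41 × 100 = 136.343.

136.34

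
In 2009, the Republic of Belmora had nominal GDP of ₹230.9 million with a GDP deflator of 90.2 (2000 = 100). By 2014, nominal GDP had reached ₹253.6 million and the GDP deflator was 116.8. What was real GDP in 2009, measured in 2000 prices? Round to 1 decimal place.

₹256.0 million

Real GDP = Nominal / (GDP deflator/100) = 230.9 / 0.902 = 255.99.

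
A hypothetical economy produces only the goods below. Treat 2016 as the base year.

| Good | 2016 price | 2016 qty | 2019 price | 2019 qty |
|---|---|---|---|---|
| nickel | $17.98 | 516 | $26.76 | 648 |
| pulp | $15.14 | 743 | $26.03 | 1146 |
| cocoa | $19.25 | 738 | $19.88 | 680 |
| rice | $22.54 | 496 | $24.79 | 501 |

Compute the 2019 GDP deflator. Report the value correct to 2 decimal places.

Nominal GDP 2019 = 26.76·648 + 26.03·1146 + 19.88·680 + 24.79·501 = 73109.05.
Real GDP 2019 (at 2016 prices) = 17.98·648 + 15.14·1146 + 19.25·680 + 22.54·501 = 53384.02.
Deflator = Nominal/Real × 100 = 73109.05/53384.02 × 100 = 136.949.

136.95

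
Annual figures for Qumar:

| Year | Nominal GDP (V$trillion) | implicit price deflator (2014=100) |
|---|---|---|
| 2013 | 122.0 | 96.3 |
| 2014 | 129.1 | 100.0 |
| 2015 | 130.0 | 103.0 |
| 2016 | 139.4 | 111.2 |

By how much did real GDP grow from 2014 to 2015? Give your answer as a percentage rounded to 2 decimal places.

Real GDP 2014 = 129.1/1.000 = 129.10.
Real GDP 2015 = 130.0/1.030 = 126.21.
Change = 126.21/129.10 − 1 = -0.0224.

-2.24%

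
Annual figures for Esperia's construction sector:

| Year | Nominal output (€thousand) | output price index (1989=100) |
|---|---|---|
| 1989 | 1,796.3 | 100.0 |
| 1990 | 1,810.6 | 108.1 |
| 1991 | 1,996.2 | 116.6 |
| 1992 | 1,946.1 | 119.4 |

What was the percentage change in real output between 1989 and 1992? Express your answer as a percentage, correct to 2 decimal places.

Real output 1989 = 1796.3/1.000 = 1796.30.
Real output 1992 = 1946.1/1.194 = 1629.90.
Change = 1629.90/1796.30 − 1 = -0.0926.

-9.26%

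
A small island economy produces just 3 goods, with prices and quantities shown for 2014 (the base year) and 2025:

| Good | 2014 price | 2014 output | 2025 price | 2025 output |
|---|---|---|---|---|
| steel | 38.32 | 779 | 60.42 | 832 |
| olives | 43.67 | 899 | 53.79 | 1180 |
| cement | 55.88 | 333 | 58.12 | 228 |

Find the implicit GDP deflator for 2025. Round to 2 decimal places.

132.07

Nominal GDP 2025 = 60.42·832 + 53.79·1180 + 58.12·228 = 126993.00.
Real GDP 2025 (at 2014 prices) = 38.32·832 + 43.67·1180 + 55.88·228 = 96153.48.
Deflator = Nominal/Real × 100 = 126993.00/96153.48 × 100 = 132.073.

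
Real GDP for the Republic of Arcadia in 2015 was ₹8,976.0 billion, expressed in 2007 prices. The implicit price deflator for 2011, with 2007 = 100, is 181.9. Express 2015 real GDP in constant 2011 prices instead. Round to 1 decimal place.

₹16,327.3 billion

Real GDP in 2011 prices = Real GDP in 2007 prices × (P_2011/P_2007) = 8976.0 × 1.819 = 16327.34.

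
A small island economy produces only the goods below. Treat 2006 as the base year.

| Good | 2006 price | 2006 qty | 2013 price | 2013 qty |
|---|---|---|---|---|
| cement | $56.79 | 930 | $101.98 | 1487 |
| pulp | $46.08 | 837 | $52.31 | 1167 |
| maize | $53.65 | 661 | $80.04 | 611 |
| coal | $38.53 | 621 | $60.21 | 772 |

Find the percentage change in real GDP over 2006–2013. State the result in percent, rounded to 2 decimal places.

Real GDP 2006 = Nominal GDP 2006 = 56.79·930 + 46.08·837 + 53.65·661 + 38.53·621 = 150773.44.
Real GDP 2013 (at 2006 prices) = 56.79·1487 + 46.08·1167 + 53.65·611 + 38.53·772 = 200747.40.
Real growth = 200747.40/150773.44 − 1 = 0.3315.

33.15%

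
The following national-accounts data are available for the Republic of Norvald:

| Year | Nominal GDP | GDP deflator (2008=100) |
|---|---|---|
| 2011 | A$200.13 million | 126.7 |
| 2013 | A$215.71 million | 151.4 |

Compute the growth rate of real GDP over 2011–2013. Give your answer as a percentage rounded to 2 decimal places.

Real GDP 2011 = 200.13 / 1.267 = 157.96.
Real GDP 2013 = 215.71 / 1.514 = 142.48.
Real growth = 142.48 / 157.96 − 1 = -0.0980.

-9.80%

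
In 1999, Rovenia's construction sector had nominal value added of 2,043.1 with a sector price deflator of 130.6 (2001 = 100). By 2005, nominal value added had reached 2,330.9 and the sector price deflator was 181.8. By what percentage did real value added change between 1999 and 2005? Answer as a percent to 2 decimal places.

Real value added 1999 = 2043.1 / 1.306 = 1564.40.
Real value added 2005 = 2330.9 / 1.818 = 1282.12.
Real growth = 1282.12 / 1564.40 − 1 = -0.1804.

-18.04%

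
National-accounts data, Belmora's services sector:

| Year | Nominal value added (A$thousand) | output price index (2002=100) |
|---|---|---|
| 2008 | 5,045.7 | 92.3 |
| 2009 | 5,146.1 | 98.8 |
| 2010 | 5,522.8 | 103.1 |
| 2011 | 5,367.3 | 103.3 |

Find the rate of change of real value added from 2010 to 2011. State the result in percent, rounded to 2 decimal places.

-3.00%

Real value added 2010 = 5522.8/1.031 = 5356.74.
Real value added 2011 = 5367.3/1.033 = 5195.84.
Change = 5195.84/5356.74 − 1 = -0.0300.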